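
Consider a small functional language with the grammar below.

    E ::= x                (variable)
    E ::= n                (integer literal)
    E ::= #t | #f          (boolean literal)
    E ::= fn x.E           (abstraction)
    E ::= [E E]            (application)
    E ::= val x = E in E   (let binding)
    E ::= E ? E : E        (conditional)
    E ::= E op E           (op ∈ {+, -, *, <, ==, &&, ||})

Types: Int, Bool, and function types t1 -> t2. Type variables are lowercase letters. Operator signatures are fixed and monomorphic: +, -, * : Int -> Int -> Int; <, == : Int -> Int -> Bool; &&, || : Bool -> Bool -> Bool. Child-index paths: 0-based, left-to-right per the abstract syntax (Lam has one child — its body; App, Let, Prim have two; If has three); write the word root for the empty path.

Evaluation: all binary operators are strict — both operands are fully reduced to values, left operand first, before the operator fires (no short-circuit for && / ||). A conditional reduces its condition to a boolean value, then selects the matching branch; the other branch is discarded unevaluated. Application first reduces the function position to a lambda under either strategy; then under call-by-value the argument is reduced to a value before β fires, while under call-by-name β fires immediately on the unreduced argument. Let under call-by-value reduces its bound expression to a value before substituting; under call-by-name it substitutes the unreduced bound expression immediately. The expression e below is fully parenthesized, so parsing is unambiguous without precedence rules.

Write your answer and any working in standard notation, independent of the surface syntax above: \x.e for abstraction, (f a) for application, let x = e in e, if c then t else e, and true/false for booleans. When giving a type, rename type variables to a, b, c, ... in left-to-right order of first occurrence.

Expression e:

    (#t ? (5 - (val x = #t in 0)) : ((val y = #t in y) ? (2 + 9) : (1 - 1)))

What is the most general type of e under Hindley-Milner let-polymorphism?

Working:
  unify Bool ~ Bool
  unify Int ~ Int
let x : Bool
  unify Int ~ Int
let y : Bool
y : Bool
  unify Bool ~ Bool
  unify Int ~ Int
  unify Int ~ Int
  unify Int ~ Int
  unify Int ~ Int
  unify Int ~ Int
  unify Int ~ Int

Answer: Int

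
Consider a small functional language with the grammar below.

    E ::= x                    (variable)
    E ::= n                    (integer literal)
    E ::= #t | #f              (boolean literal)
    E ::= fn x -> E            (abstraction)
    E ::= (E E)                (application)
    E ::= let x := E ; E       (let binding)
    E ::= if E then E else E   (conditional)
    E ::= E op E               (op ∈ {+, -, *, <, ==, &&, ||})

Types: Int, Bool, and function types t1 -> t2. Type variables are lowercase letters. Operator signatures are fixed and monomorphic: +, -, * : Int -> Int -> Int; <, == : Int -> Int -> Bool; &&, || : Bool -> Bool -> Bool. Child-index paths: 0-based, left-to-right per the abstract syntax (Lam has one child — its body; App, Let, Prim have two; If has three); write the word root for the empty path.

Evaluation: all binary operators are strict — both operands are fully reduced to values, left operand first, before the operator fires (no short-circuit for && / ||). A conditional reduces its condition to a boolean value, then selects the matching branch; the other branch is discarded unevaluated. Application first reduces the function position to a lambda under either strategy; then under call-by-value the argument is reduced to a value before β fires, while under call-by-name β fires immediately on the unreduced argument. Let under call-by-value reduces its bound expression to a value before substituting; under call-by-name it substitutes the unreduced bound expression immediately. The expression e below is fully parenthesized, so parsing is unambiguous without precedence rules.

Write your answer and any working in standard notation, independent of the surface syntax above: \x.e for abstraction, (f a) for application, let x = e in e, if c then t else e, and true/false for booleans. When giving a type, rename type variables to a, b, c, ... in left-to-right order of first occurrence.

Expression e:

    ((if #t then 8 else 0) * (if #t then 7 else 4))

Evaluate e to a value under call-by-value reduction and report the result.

Trace:
step 0: ((if true then 8 else 0) * (if true then 7 else 4))
step 1: [if@0] (8 * (if true then 7 else 4))
step 2: [if@1] (8 * 7)
step 3: [delta@root] 56

Answer: 56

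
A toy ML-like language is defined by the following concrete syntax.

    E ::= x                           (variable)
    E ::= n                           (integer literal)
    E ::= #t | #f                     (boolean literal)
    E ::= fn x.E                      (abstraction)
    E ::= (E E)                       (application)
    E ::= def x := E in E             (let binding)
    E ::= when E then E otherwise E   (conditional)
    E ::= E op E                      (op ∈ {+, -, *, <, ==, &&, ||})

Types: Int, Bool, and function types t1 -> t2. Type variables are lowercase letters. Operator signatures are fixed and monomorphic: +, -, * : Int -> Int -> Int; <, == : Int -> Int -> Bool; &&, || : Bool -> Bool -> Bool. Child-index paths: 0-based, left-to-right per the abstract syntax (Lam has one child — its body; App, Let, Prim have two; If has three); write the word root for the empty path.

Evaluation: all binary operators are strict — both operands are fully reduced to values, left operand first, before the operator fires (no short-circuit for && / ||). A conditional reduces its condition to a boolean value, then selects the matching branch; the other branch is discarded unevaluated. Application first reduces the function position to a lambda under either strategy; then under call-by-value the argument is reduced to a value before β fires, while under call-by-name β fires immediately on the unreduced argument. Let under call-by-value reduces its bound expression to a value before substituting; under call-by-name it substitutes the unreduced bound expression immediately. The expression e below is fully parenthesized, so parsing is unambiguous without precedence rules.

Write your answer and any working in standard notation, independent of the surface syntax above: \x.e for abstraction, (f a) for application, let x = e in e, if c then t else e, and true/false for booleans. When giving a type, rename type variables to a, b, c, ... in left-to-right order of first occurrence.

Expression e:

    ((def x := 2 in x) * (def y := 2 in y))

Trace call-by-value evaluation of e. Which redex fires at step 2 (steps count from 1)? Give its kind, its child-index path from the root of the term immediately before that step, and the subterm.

Answer: let at 1 : (let y = 2 in y)

Trace:
step 0: ((let x = 2 in x) * (let y = 2 in y))
step 1: [let@0] (2 * (let y = 2 in y))
step 2: [let@1] (2 * 2)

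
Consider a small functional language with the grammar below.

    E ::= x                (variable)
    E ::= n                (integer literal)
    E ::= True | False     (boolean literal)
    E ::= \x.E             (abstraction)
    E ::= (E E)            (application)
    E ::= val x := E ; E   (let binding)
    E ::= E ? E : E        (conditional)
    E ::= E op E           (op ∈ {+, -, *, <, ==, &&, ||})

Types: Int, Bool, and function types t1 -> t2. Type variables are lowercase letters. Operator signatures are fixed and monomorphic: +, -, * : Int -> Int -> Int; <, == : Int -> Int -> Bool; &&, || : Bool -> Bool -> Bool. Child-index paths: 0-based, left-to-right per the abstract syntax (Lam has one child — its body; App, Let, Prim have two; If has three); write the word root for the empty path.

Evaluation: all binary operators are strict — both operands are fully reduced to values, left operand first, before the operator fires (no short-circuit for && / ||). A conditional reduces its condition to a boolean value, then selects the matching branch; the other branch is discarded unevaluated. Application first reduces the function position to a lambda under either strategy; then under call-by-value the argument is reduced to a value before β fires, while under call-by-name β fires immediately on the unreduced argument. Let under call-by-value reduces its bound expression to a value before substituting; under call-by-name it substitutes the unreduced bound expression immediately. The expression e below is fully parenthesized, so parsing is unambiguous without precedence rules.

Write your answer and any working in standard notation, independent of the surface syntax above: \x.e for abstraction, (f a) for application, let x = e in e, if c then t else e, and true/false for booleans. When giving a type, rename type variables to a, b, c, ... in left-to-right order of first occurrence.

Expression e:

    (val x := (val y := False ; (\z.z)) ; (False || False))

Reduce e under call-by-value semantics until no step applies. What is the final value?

Answer: false

Trace:
step 0: (let x = (let y = false in (\z.z)) in (false || false))
step 1: [let@0] (let x = (\z.z) in (false || false))
step 2: [let@root] (false || false)
step 3: [delta@root] false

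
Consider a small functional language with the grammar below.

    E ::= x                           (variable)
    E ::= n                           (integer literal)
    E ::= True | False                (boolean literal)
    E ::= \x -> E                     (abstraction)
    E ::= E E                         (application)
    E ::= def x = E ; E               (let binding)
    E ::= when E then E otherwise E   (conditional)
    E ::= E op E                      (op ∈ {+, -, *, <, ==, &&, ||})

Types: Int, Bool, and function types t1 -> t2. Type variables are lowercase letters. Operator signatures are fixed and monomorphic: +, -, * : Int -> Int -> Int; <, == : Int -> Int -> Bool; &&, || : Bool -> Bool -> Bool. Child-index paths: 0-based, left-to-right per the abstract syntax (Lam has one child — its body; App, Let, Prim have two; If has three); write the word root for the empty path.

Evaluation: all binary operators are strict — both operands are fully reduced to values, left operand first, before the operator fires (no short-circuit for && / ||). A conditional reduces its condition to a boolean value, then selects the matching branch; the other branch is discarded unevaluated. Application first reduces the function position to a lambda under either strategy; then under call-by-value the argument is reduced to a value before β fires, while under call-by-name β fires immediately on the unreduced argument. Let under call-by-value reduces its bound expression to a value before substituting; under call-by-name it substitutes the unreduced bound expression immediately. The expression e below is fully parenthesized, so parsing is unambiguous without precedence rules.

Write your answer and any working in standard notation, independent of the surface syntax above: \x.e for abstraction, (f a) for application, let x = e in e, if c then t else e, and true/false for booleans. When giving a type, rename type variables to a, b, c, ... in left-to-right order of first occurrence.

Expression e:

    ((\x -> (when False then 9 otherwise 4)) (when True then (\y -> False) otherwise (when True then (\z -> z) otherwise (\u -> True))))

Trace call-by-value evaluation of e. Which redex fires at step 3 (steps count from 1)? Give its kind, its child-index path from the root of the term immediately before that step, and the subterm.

Working:
step 0: ((\x.(if false then 9 else 4)) (if true then (\y.false) else (if true then (\z.z) else (\u.true))))
step 1: [if@1] ((\x.(if false then 9 else 4)) (\y.false))
step 2: [beta@root] (if false then 9 else 4)
step 3: [if@root] 4

Answer: if at root : (if false then 9 else 4)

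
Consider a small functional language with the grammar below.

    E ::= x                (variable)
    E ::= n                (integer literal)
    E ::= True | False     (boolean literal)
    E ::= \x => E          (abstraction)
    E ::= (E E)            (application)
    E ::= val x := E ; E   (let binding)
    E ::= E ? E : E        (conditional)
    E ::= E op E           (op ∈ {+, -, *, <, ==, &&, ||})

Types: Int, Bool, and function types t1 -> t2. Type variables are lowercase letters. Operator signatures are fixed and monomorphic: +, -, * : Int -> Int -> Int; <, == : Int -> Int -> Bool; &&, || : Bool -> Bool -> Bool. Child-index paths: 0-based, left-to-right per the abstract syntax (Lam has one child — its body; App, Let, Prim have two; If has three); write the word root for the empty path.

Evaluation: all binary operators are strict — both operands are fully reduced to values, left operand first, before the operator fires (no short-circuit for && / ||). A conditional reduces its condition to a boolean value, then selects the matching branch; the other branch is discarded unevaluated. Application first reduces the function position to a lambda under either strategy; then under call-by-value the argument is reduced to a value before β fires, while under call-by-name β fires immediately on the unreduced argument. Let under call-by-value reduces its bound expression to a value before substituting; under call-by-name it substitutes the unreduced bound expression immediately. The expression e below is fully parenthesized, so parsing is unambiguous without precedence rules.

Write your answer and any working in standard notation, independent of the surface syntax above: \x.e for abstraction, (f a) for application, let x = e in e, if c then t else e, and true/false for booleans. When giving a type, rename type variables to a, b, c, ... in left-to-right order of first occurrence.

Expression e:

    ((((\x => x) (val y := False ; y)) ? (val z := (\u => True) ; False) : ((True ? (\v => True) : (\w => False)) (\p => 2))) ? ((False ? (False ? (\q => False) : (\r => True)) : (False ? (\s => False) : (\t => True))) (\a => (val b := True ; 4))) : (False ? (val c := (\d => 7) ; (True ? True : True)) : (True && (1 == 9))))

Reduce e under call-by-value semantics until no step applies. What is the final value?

Trace:
step 0: (if (if ((\x.x) (let y = false in y)) then (let z = (\u.true) in false) else ((if true then (\v.true) else (\w.false)) (\p.2))) then ((if false then (if false then (\q.false) else (\r.true)) else (if false then (\s.false) else (\t.true))) (\a.(let b = true in 4))) else (if false then (let c = (\d.7) in (if true then true else true)) else (true && (1 == 9))))
step 1: [let@0.0.1] (if (if ((\x.x) false) then (let z = (\u.true) in false) else ((if true then (\v.true) else (\w.false)) (\p.2))) then ((if false then (if false then (\q.false) else (\r.true)) else (if false then (\s.false) else (\t.true))) (\a.(let b = true in 4))) else (if false then (let c = (\d.7) in (if true then true else true)) else (true && (1 == 9))))
step 2: [beta@0.0] (if (if false then (let z = (\u.true) in false) else ((if true then (\v.true) else (\w.false)) (\p.2))) then ((if false then (if false then (\q.false) else (\r.true)) else (if false then (\s.false) else (\t.true))) (\a.(let b = true in 4))) else (if false then (let c = (\d.7) in (if true then true else true)) else (true && (1 == 9))))
step 3: [if@0] (if ((if true then (\v.true) else (\w.false)) (\p.2)) then ((if false then (if false then (\q.false) else (\r.true)) else (if false then (\s.false) else (\t.true))) (\a.(let b = true in 4))) else (if false then (let c = (\d.7) in (if true then true else true)) else (true && (1 == 9))))
step 4: [if@0.0] (if ((\v.true) (\p.2)) then ((if false then (if false then (\q.false) else (\r.true)) else (if false then (\s.false) else (\t.true))) (\a.(let b = true in 4))) else (if false then (let c = (\d.7) in (if true then true else true)) else (true && (1 == 9))))
step 5: [beta@0] (if true then ((if false then (if false then (\q.false) else (\r.true)) else (if false then (\s.false) else (\t.true))) (\a.(let b = true in 4))) else (if false then (let c = (\d.7) in (if true then true else true)) else (true && (1 == 9))))
step 6: [if@root] ((if false then (if false then (\q.false) else (\r.true)) else (if false then (\s.false) else (\t.true))) (\a.(let b = true in 4)))
step 7: [if@0] ((if false then (\s.false) else (\t.true)) (\a.(let b = true in 4)))
step 8: [if@0] ((\t.true) (\a.(let b = true in 4)))
step 9: [beta@root] true

Answer: true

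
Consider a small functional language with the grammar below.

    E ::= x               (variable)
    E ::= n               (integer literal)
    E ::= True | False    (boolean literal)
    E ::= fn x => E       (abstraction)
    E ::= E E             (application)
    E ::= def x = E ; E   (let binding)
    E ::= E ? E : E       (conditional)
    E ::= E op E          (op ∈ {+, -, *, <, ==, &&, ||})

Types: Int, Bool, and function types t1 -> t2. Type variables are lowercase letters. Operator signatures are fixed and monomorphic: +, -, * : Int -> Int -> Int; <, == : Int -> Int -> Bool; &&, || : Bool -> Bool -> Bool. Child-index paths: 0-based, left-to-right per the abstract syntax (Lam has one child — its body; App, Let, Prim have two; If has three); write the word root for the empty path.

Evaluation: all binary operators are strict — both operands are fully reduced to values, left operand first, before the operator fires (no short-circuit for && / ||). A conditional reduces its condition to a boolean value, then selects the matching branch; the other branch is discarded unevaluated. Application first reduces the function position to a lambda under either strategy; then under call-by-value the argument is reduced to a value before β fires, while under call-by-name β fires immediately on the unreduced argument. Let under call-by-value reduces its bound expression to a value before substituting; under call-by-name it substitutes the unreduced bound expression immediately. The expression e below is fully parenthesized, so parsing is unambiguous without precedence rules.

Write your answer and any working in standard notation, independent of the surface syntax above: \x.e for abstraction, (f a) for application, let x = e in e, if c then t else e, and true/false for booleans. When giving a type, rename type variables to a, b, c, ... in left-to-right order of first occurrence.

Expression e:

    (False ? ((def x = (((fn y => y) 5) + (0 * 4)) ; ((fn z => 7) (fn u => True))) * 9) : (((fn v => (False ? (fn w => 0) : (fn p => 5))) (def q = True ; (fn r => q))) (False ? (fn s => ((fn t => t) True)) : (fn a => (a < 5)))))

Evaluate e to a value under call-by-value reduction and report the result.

Trace:
step 0: (if false then ((let x = (((\y.y) 5) + (0 * 4)) in ((\z.7) (\u.true))) * 9) else (((\v.(if false then (\w.0) else (\p.5))) (let q = true in (\r.q))) (if false then (\s.((\t.t) true)) else (\a.(a < 5)))))
step 1: [if@root] (((\v.(if false then (\w.0) else (\p.5))) (let q = true in (\r.q))) (if false then (\s.((\t.t) true)) else (\a.(a < 5))))
step 2: [let@0.1] (((\v.(if false then (\w.0) else (\p.5))) (\r.true)) (if false then (\s.((\t.t) true)) else (\a.(a < 5))))
step 3: [beta@0] ((if false then (\w.0) else (\p.5)) (if false then (\s.((\t.t) true)) else (\a.(a < 5))))
step 4: [if@0] ((\p.5) (if false then (\s.((\t.t) true)) else (\a.(a < 5))))
step 5: [if@1] ((\p.5) (\a.(a < 5)))
step 6: [beta@root] 5

Answer: 5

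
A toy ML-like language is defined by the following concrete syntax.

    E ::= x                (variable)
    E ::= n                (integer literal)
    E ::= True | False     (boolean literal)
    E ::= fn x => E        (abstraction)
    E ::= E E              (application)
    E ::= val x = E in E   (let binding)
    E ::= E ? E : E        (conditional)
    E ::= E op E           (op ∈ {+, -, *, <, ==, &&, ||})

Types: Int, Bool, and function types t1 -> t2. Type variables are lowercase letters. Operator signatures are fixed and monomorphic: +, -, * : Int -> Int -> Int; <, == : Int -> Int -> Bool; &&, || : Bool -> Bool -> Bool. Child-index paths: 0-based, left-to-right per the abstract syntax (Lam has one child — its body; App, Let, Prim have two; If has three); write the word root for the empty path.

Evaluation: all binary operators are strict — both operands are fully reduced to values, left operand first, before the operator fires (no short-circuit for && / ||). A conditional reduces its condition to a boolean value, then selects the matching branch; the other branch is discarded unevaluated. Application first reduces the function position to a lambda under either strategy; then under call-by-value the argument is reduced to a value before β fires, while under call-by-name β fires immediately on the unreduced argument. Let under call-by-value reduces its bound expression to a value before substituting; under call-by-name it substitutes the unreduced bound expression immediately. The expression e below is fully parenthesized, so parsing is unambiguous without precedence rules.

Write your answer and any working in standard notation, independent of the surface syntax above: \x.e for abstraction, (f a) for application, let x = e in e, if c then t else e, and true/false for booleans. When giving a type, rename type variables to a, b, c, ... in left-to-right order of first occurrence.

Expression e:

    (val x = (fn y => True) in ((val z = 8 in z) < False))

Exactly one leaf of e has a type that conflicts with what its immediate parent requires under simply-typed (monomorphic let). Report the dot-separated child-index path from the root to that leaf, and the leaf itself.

Answer: 1.1 : false

Trace:
\y._ : a -> Bool
let x : a -> Bool
let z : Int
z : Int
  unify Int ~ Int
  unify Bool ~ Int
  FAIL: mismatch Bool ~ Int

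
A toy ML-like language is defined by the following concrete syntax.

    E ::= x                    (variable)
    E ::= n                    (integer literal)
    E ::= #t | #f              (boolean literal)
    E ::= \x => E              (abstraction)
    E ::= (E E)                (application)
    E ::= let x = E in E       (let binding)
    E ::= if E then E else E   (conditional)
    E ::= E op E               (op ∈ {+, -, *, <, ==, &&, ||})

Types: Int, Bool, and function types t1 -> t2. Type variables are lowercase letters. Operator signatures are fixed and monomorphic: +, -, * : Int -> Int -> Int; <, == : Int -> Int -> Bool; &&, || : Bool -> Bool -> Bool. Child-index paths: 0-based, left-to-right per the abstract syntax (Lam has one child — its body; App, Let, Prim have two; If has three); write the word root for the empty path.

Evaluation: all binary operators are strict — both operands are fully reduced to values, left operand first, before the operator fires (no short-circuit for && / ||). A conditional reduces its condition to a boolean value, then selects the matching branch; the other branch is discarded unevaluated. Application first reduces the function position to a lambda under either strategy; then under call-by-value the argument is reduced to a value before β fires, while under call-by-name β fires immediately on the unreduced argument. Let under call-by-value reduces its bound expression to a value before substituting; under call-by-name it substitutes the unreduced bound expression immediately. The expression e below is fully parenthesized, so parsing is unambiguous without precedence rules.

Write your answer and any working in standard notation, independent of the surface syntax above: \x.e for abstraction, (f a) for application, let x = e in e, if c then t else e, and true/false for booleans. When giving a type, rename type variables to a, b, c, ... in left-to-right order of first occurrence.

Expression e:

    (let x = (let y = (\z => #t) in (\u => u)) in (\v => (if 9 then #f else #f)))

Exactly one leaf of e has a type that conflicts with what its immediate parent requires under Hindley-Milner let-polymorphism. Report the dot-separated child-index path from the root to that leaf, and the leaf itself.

Answer: 1.0.0 : 9

Working:
\z._ : a -> Bool
let y : forall. a -> Bool
u : b
\u._ : b -> b
let x : forall. b -> b
  unify Int ~ Bool
  FAIL: mismatch Int ~ Bool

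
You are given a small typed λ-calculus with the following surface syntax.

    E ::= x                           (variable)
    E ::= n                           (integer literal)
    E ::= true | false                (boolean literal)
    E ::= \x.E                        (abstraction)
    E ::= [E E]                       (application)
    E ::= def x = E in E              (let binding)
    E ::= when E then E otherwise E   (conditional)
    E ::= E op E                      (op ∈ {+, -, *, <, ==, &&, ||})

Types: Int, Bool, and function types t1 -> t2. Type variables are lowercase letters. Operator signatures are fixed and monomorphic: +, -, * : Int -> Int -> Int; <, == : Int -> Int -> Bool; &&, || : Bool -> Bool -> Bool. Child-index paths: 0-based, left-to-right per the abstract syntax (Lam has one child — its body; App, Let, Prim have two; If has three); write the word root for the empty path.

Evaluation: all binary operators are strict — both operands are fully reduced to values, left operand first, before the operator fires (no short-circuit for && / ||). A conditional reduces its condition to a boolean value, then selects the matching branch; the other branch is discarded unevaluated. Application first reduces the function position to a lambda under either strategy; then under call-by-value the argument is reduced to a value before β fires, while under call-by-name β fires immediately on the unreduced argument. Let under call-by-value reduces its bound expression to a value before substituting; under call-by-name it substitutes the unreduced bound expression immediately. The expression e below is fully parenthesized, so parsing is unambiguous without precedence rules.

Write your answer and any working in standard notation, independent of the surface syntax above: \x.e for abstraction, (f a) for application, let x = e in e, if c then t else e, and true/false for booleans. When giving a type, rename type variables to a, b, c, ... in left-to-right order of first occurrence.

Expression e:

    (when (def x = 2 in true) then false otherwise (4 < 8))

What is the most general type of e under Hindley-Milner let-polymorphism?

Answer: Bool

Derivation:
let x : Int
  unify Bool ~ Bool
  unify Int ~ Int
  unify Int ~ Int
  unify Bool ~ Bool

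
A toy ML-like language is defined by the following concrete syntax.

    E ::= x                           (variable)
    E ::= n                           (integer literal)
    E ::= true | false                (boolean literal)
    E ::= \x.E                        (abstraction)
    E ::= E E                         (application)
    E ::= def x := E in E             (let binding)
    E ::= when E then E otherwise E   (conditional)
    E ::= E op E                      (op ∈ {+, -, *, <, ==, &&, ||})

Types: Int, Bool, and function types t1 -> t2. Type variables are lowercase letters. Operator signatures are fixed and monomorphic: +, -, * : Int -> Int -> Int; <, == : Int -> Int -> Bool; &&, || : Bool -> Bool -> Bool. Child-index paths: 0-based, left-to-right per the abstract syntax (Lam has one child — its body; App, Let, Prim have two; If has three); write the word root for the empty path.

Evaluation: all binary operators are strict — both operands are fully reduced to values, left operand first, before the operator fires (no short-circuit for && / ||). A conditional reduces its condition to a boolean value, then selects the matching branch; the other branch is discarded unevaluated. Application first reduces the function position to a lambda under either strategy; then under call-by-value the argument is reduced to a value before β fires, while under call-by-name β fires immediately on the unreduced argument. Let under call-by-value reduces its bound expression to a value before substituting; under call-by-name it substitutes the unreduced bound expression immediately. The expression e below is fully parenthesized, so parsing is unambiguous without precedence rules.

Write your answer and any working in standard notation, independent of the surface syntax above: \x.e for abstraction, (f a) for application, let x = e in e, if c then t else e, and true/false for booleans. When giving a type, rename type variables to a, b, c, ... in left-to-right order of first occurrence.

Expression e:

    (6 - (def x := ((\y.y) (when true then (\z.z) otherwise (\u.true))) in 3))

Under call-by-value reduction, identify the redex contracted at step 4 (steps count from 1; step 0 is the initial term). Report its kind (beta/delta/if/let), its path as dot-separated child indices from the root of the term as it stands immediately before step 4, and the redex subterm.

Working:
step 0: (6 - (let x = ((\y.y) (if true then (\z.z) else (\u.true))) in 3))
step 1: [if@1.0.1] (6 - (let x = ((\y.y) (\z.z)) in 3))
step 2: [beta@1.0] (6 - (let x = (\z.z) in 3))
step 3: [let@1] (6 - 3)
step 4: [delta@root] 3

Answer: delta at root : (6 - 3)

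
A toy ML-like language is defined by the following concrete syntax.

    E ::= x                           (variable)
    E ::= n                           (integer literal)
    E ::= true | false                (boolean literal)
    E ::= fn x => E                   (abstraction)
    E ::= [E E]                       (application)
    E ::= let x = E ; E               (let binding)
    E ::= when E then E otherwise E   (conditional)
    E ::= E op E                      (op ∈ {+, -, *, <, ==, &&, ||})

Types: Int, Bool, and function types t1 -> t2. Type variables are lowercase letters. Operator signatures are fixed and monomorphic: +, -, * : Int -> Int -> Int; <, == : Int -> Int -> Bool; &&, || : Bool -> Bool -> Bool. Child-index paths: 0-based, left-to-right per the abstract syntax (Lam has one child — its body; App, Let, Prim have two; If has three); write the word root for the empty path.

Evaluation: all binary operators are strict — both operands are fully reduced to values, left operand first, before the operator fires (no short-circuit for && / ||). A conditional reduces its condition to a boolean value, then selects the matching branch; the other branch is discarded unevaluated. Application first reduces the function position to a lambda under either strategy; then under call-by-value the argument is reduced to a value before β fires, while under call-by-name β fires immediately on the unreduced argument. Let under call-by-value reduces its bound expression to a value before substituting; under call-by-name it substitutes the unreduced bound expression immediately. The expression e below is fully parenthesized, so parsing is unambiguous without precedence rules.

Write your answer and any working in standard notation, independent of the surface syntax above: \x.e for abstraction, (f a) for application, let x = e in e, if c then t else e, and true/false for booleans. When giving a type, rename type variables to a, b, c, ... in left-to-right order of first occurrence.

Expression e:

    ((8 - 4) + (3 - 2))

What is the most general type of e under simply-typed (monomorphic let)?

Trace:
  unify Int ~ Int
  unify Int ~ Int
  unify Int ~ Int
  unify Int ~ Int
  unify Int ~ Int
  unify Int ~ Int

Answer: Int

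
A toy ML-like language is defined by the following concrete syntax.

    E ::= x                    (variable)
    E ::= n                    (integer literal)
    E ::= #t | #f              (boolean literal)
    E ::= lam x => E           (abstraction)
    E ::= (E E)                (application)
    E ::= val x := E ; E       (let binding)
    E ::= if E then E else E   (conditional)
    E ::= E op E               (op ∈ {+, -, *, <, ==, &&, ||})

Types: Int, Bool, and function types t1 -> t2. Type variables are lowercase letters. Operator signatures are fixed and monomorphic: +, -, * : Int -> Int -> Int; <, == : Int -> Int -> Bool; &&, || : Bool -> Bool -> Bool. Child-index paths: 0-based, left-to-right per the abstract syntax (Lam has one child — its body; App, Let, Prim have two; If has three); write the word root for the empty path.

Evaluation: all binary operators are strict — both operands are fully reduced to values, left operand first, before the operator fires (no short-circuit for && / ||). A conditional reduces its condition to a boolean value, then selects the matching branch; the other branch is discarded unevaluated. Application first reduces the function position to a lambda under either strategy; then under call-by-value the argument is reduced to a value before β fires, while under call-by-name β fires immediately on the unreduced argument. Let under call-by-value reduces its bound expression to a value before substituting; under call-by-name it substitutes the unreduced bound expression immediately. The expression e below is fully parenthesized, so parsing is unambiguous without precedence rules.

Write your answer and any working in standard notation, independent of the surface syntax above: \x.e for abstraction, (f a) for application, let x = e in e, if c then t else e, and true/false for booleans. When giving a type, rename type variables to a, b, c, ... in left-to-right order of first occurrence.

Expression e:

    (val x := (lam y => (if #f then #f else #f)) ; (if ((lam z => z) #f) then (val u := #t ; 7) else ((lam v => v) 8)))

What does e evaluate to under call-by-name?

Working:
step 0: (let x = (\y.(if false then false else false)) in (if ((\z.z) false) then (let u = true in 7) else ((\v.v) 8)))
step 1: [let@root] (if ((\z.z) false) then (let u = true in 7) else ((\v.v) 8))
step 2: [beta@0] (if false then (let u = true in 7) else ((\v.v) 8))
step 3: [if@root] ((\v.v) 8)
step 4: [beta@root] 8

Answer: 8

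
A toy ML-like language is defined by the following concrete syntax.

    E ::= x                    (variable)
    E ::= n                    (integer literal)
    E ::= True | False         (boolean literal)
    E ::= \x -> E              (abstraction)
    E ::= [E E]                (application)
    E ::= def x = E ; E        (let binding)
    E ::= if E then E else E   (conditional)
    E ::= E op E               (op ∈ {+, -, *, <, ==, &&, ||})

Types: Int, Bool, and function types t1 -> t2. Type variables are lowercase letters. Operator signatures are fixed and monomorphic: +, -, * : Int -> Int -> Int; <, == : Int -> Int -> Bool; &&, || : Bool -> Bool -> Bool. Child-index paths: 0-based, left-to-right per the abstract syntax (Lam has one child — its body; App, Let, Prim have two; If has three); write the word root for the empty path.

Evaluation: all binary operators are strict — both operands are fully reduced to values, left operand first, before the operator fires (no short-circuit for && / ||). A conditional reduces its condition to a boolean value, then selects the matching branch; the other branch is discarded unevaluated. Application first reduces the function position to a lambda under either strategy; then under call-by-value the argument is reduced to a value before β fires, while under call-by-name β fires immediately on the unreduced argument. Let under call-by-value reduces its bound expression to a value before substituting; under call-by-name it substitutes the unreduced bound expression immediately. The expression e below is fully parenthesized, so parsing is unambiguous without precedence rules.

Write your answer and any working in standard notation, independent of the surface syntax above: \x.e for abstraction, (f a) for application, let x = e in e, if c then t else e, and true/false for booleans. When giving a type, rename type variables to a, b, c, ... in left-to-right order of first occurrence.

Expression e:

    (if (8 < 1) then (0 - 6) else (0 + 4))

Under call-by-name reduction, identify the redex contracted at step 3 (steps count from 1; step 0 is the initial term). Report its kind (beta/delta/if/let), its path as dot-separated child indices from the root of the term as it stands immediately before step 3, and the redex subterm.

Answer: delta at root : (0 + 4)

Derivation:
step 0: (if (8 < 1) then (0 - 6) else (0 + 4))
step 1: [delta@0] (if false then (0 - 6) else (0 + 4))
step 2: [if@root] (0 + 4)
step 3: [delta@root] 4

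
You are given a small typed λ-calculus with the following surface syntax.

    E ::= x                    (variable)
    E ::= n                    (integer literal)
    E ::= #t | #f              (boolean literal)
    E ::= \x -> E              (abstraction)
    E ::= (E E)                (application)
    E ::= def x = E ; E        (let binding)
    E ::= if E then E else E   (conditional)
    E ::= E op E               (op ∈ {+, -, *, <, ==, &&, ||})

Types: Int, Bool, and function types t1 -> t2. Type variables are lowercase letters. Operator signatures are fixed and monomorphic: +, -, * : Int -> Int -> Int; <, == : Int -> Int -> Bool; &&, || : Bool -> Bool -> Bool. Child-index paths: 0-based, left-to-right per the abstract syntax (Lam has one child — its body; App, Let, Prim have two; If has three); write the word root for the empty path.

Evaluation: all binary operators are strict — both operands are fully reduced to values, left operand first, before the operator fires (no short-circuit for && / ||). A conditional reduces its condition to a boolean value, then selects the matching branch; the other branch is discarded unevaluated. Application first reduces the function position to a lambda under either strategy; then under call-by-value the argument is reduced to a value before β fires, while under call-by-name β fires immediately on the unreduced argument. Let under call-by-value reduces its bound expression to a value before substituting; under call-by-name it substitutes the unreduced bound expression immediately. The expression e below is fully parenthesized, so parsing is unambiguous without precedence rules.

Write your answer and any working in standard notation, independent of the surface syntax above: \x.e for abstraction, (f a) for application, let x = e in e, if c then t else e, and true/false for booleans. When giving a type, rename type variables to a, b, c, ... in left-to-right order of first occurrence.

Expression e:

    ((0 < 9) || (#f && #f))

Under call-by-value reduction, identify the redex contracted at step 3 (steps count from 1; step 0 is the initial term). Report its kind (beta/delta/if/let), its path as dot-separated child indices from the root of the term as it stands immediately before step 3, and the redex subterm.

Working:
step 0: ((0 < 9) || (false && false))
step 1: [delta@0] (true || (false && false))
step 2: [delta@1] (true || false)
step 3: [delta@root] true

Answer: delta at root : (true || false)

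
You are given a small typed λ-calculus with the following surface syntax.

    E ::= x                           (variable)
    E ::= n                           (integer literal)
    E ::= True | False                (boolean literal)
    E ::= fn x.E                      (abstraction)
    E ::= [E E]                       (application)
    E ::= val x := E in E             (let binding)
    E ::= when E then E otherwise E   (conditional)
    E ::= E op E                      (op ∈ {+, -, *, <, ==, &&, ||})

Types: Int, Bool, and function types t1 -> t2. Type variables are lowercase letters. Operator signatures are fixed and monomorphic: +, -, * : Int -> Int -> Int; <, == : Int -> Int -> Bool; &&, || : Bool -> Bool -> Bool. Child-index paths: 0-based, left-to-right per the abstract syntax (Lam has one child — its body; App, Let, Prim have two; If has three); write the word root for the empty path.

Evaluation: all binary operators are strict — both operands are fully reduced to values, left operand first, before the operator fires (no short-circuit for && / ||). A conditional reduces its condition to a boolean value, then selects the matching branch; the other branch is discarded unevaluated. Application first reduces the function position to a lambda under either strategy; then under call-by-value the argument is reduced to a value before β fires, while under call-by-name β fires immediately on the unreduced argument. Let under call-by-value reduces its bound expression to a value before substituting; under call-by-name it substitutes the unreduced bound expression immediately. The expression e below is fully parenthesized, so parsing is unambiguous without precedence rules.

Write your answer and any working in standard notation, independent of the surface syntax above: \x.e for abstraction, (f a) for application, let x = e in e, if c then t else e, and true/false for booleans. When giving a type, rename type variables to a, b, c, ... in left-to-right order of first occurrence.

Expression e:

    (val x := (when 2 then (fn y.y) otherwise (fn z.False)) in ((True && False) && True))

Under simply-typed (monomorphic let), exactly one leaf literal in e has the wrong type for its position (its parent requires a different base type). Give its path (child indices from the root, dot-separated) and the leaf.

Derivation:
  unify Int ~ Bool
  FAIL: mismatch Int ~ Bool

Answer: 0.0 : 2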